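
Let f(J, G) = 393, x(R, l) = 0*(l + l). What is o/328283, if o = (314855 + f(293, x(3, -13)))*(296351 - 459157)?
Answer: -51324265888/328283 ≈ -1.5634e+5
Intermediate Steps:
x(R, l) = 0 (x(R, l) = 0*(2*l) = 0)
o = -51324265888 (o = (314855 + 393)*(296351 - 459157) = 315248*(-162806) = -51324265888)
o/328283 = -51324265888/328283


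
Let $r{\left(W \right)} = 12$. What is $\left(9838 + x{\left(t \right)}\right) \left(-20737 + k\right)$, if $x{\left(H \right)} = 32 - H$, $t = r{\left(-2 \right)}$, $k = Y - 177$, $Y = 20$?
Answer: $-205973052$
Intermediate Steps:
$k = -157$ ($k = 20 - 177 = -157$)
$t = 12$
$\left(9838 + x{\left(t \right)}\right) \left(-20737 + k\right) = \left(9838 + \left(32 - 12\right)\right) \left(-20737 - 157\right) = \left(9838 + \left(32 - 12\right)\right) \left(-20894\right) = \left(9838 + 20\right) \left(-20894\right) = 9858 \left(-20894\right) = -205973052$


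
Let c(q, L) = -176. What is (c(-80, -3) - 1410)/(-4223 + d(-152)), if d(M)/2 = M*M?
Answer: -1586/41985 ≈ -0.037775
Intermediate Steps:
d(M) = 2*M² (d(M) = 2*(M*M) = 2*M²)
(c(-80, -3) - 1410)/(-4223 + d(-152)) = (-176 - 1410)/(-4223 + 2*(-152)²) = -1586/(-4223 + 2*23104) = -1586/(-4223 + 46208) = -1586/41985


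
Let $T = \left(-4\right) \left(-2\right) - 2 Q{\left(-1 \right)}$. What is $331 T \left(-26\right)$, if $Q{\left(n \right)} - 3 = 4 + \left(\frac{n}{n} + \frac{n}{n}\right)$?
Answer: $86060$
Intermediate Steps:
$Q{\left(n \right)} = 9$ ($Q{\left(n \right)} = 3 + \left(4 + \left(\frac{n}{n} + \frac{n}{n}\right)\right) = 3 + \left(4 + \left(1 + 1\right)\right) = 3 + \left(4 + 2\right) = 3 + 6 = 9$)
$T = -10$ ($T = \left(-4\right) \left(-2\right) - 18 = 8 - 18 = -10$)
$331 T \left(-26\right) = 331 \left(\left(-10\right) \left(-26\right)\right) = 331 \cdot 260 = 86060$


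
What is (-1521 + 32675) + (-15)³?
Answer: 27779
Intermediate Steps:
(-1521 + 32675) + (-15)³ = 31154 - 3375 = 27779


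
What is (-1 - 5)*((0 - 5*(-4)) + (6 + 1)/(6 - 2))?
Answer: -261/2 ≈ -130.50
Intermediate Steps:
(-1 - 5)*((0 - 5*(-4)) + (6 + 1)/(6 - 2)) = -6*((0 + 20) + 7/4) = -6*(20 + 7*(¼)) = -6*(20 + 7/4) = -6*87/4 = -261/2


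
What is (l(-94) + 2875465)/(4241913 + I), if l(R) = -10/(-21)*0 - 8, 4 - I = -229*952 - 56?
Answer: 2875457/4459981 ≈ 0.64472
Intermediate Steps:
I = 218068 (I = 4 - (-229*952 - 56) = 4 - (-218008 - 56) = 4 - 1*(-218064) = 4 + 218064 = 218068)
l(R) = -8 (l(R) = -10*(-1/21)*0 - 8 = (10/21)*0 - 8 = 0 - 8 = -8)
(l(-94) + 2875465)/(4241913 + I) = (-8 + 2875465)/(4241913 + 218068) = 2875457/4459981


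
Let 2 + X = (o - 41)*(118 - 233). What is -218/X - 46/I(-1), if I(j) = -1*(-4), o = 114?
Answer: -192695/16794 ≈ -11.474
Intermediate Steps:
I(j) = 4
X = -8397 (X = -2 + (114 - 41)*(118 - 233) = -2 + 73*(-115) = -2 - 8395 = -8397)
-218/X - 46/I(-1) = -218/(-8397) - 46/4 = -218*(-1/8397) - 46*¼ = 218/8397 - 23/2 = -192695/16794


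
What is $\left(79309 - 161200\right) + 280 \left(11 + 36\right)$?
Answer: $-68731$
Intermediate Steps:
$\left(79309 - 161200\right) + 280 \left(11 + 36\right) = -81891 + 280 \cdot 47 = -81891 + 13160 = -68731$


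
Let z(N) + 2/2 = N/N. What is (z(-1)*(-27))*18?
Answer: 0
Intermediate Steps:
z(N) = 0 (z(N) = -1 + N/N = -1 + 1 = 0)
(z(-1)*(-27))*18 = (0*(-27))*18 = 0*18 = 0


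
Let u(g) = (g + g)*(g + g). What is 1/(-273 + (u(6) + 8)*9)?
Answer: 1/1095 ≈ 0.00091324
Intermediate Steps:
u(g) = 4*g² (u(g) = (2*g)*(2*g) = 4*g²)
1/(-273 + (u(6) + 8)*9) = 1/(-273 + (4*6² + 8)*9) = 1/(-273 + (4*36 + 8)*9) = 1/(-273 + (144 + 8)*9) = 1/(-273 + 152*9) = 1/(-273 + 1368) = 1/1095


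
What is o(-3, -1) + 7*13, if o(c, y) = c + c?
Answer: 85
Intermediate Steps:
o(c, y) = 2*c
o(-3, -1) + 7*13 = 2*(-3) + 7*13 = -6 + 91 = 85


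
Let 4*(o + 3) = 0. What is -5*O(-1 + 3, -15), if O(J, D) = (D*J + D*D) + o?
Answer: -960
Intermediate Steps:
o = -3 (o = -3 + (¼)*0 = -3 + 0 = -3)
O(J, D) = -3 + D² + D*J (O(J, D) = (D*J + D*D) - 3 = (D*J + D²) - 3 = (D² + D*J) - 3 = -3 + D² + D*J)
-5*O(-1 + 3, -15) = -5*(-3 + (-15)² - 15*(-1 + 3)) = -5*(-3 + 225 - 15*2) = -5*(-3 + 225 - 30) = -5*192 = -960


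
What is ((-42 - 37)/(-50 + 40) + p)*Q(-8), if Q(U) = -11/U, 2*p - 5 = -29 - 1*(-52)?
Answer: 2409/80 ≈ 30.112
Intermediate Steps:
p = 14 (p = 5/2 + (-29 - 1*(-52))/2 = 5/2 + (-29 + 52)/2 = 5/2 + (1/2)*23 = 5/2 + 23/2 = 14)
((-42 - 37)/(-50 + 40) + p)*Q(-8) = ((-42 - 37)/(-50 + 40) + 14)*(-11/(-8)) = (-79/(-10) + 14)*(-11*(-1/8)) = (-79*(-1/10) + 14)*(11/8) = (79/10 + 14)*(11/8) = (219/10)*(11/8) = 2409/80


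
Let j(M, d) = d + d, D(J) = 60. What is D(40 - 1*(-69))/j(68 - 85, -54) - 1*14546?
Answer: -130919/9 ≈ -14547.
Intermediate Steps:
j(M, d) = 2*d
D(40 - 1*(-69))/j(68 - 85, -54) - 1*14546 = 60/((2*(-54))) - 1*14546 = 60/(-108) - 14546 = 60*(-1/108) - 14546 = -5/9 - 14546 = -130919/9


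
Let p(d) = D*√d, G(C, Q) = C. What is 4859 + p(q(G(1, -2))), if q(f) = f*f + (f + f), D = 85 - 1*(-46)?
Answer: 4859 + 131*√3 ≈ 5085.9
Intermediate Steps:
D = 131 (D = 85 + 46 = 131)
q(f) = f² + 2*f
p(d) = 131*√d
4859 + p(q(G(1, -2))) = 4859 + 131*√(1*(2 + 1)) = 4859 + 131*√(1*3) = 4859 + 131*√3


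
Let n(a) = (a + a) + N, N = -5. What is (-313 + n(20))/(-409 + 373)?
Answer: 139/18 ≈ 7.7222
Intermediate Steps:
n(a) = -5 + 2*a (n(a) = (a + a) - 5 = 2*a - 5 = -5 + 2*a)
(-313 + n(20))/(-409 + 373) = (-313 + (-5 + 2*20))/(-409 + 373) = (-313 + (-5 + 40))/(-36) = (-313 + 35)*(-1/36) = -278*(-1/36) = 139/18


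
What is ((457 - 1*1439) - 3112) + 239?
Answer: -3855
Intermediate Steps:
((457 - 1*1439) - 3112) + 239 = ((457 - 1439) - 3112) + 239 = (-982 - 3112) + 239 = -4094 + 239 = -3855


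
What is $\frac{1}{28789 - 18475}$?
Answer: $\frac{1}{10314} \approx 9.6956 \cdot 10^{-5}$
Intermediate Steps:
$\frac{1}{28789 - 18475} = \frac{1}{10314}$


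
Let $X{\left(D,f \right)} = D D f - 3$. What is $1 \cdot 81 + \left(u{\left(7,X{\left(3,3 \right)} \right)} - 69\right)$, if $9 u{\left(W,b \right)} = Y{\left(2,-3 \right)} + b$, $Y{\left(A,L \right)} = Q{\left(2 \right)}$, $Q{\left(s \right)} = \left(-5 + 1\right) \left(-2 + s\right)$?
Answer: $\frac{44}{3} \approx 14.667$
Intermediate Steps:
$Q{\left(s \right)} = 8 - 4 s$ ($Q{\left(s \right)} = - 4 \left(-2 + s\right) = 8 - 4 s$)
$Y{\left(A,L \right)} = 0$ ($Y{\left(A,L \right)} = 8 - 8 = 0$)
$X{\left(D,f \right)} = -3 + f D^{2}$ ($X{\left(D,f \right)} = D^{2} f - 3 = f D^{2} - 3 = -3 + f D^{2}$)
$u{\left(W,b \right)} = \frac{b}{9}$ ($u{\left(W,b \right)} = \frac{0 + b}{9} = \frac{b}{9}$)
$1 \cdot 81 + \left(u{\left(7,X{\left(3,3 \right)} \right)} - 69\right) = 1 \cdot 81 + \left(\frac{-3 + 3 \cdot 3^{2}}{9} - 69\right) = 81 - \left(69 - \frac{-3 + 3 \cdot 9}{9}\right) = 81 - \left(69 - \frac{-3 + 27}{9}\right) = 81 + \left(\frac{1}{9} \cdot 24 - 69\right) = 81 + \left(\frac{8}{3} - 69\right) = 81 - \frac{199}{3} = \frac{44}{3}$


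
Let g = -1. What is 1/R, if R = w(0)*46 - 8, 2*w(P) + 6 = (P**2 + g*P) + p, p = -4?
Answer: -1/238 ≈ -0.0042017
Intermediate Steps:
w(P) = -5 + P**2/2 - P/2 (w(P) = -3 + ((P**2 - P) - 4)/2 = -3 + (-4 + P**2 - P)/2 = -3 + (-2 + P**2/2 - P/2) = -5 + P**2/2 - P/2)
R = -238 (R = (-5 + (1/2)*0**2 - 1/2*0)*46 - 8 = (-5 + (1/2)*0 + 0)*46 - 8 = (-5 + 0 + 0)*46 - 8 = -5*46 - 8 = -230 - 8 = -238)
1/R = 1/(-238) = -1/238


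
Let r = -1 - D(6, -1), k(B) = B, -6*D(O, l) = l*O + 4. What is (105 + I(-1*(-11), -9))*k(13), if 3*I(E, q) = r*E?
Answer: 11713/9 ≈ 1301.4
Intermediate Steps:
D(O, l) = -⅔ - O*l/6 (D(O, l) = -(l*O + 4)/6 = -(O*l + 4)/6 = -(4 + O*l)/6 = -⅔ - O*l/6)
r = -4/3 (r = -1 - (-⅔ - ⅙*6*(-1)) = -1 - (-⅔ + 1) = -1 - 1*⅓ = -1 - ⅓ = -4/3 ≈ -1.3333)
I(E, q) = -4*E/9 (I(E, q) = (-4*E/3)/3 = -4*E/9)
(105 + I(-1*(-11), -9))*k(13) = (105 - (-4)*(-11)/9)*13 = (105 - 4/9*11)*13 = (105 - 44/9)*13 = (901/9)*13 = 11713/9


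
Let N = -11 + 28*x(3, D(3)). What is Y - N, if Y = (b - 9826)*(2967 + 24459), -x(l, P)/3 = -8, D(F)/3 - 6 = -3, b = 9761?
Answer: -1783351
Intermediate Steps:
D(F) = 9 (D(F) = 18 + 3*(-3) = 18 - 9 = 9)
x(l, P) = 24 (x(l, P) = -3*(-8) = 24)
Y = -1782690 (Y = (9761 - 9826)*(2967 + 24459) = -65*27426 = -1782690)
N = 661 (N = -11 + 28*24 = -11 + 672 = 661)
Y - N = -1782690 - 1*661 = -1782690 - 661 = -1783351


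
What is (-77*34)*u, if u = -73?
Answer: 191114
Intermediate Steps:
(-77*34)*u = -77*34*(-73) = -2618*(-73) = 191114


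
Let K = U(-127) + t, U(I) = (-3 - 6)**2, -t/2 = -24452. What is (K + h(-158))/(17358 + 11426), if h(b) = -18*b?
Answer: 51829/28784 ≈ 1.8006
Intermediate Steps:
t = 48904 (t = -2*(-24452) = 48904)
U(I) = 81 (U(I) = (-9)**2 = 81)
K = 48985 (K = 81 + 48904 = 48985)
(K + h(-158))/(17358 + 11426) = (48985 - 18*(-158))/(17358 + 11426) = (48985 + 2844)/28784 = 51829*(1/28784) = 51829/28784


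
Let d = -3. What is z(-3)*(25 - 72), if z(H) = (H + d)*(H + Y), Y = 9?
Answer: 1692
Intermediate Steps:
z(H) = (-3 + H)*(9 + H) (z(H) = (H - 3)*(H + 9) = (-3 + H)*(9 + H))
z(-3)*(25 - 72) = (-27 + (-3)² + 6*(-3))*(25 - 72) = (-27 + 9 - 18)*(-47) = -36*(-47) = 1692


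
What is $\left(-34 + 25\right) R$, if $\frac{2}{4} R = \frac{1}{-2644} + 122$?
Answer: $- \frac{2903103}{1322} \approx -2196.0$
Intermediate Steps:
$R = \frac{322567}{1322}$ ($R = 2 \left(\frac{1}{-2644} + 122\right) = 2 \left(- \frac{1}{2644} + 122\right) = 2 \cdot \frac{322567}{2644} = \frac{322567}{1322} \approx 244.0$)
$\left(-34 + 25\right) R = \left(-34 + 25\right) \frac{322567}{1322} = \left(-9\right) \frac{322567}{1322} = - \frac{2903103}{1322}$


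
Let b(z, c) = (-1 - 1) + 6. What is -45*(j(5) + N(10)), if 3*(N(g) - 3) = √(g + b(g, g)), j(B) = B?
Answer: -360 - 15*√14 ≈ -416.13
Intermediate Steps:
b(z, c) = 4 (b(z, c) = -2 + 6 = 4)
N(g) = 3 + √(4 + g)/3 (N(g) = 3 + √(g + 4)/3 = 3 + √(4 + g)/3)
-45*(j(5) + N(10)) = -45*(5 + (3 + √(4 + 10)/3)) = -45*(5 + (3 + √14/3)) = -45*(8 + √14/3) = -360 - 15*√14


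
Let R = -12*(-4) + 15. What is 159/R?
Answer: 53/21 ≈ 2.5238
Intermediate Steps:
R = 63 (R = 48 + 15 = 63)
159/R = 159/63 = 159*(1/63) = 53/21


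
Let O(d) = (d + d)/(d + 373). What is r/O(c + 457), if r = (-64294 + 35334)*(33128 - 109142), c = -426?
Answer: 444675818880/31 ≈ 1.4344e+10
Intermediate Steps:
O(d) = 2*d/(373 + d) (O(d) = (2*d)/(373 + d) = 2*d/(373 + d))
r = 2201365440 (r = -28960*(-76014) = 2201365440)
r/O(c + 457) = 2201365440/((2*(-426 + 457)/(373 + (-426 + 457)))) = 2201365440/((2*31/(373 + 31))) = 2201365440/((2*31/404)) = 2201365440/((2*31*(1/404))) = 2201365440/(31/202) = 2201365440*(202/31) = 444675818880/31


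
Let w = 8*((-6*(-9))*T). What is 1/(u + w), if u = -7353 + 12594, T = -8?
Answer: 1/1785 ≈ 0.00056022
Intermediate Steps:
u = 5241
w = -3456 (w = 8*(-6*(-9)*(-8)) = 8*(54*(-8)) = 8*(-432) = -3456)
1/(u + w) = 1/(5241 - 3456) = 1/1785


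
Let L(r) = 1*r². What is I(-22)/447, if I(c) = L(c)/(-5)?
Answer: -484/2235 ≈ -0.21655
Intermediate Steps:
L(r) = r²
I(c) = -c²/5 (I(c) = c²/(-5) = c²*(-⅕) = -c²/5)
I(-22)/447 = -⅕*(-22)²/447 = -⅕*484*(1/447) = -484/5*1/447 = -484/2235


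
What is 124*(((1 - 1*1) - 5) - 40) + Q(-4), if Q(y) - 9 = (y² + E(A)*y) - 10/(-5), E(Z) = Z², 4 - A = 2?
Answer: -5569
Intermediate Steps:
A = 2 (A = 4 - 1*2 = 4 - 2 = 2)
Q(y) = 11 + y² + 4*y (Q(y) = 9 + ((y² + 2²*y) - 10/(-5)) = 9 + ((y² + 4*y) - 10*(-⅕)) = 9 + ((y² + 4*y) + 2) = 9 + (2 + y² + 4*y) = 11 + y² + 4*y)
124*(((1 - 1*1) - 5) - 40) + Q(-4) = 124*(((1 - 1*1) - 5) - 40) + (11 + (-4)² + 4*(-4)) = 124*(((1 - 1) - 5) - 40) + (11 + 16 - 16) = 124*((0 - 5) - 40) + 11 = 124*(-5 - 40) + 11 = 124*(-45) + 11 = -5580 + 11 = -5569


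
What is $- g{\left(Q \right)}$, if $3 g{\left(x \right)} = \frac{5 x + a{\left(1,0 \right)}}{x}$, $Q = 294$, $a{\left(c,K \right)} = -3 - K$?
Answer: $- \frac{163}{98} \approx -1.6633$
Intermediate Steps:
$g{\left(x \right)} = \frac{-3 + 5 x}{3 x}$ ($g{\left(x \right)} = \frac{\left(5 x - 3\right) \frac{1}{x}}{3} = \frac{\left(-3 + 5 x\right) \frac{1}{x}}{3} = \frac{\frac{1}{x} \left(-3 + 5 x\right)}{3} = \frac{-3 + 5 x}{3 x}$)
$- g{\left(Q \right)} = - (\frac{5}{3} - \frac{1}{294}) = \left(-1\right) \frac{163}{98} = - \frac{163}{98}$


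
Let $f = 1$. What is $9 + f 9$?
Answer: $18$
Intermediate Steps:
$9 + f 9 = 9 + 1 \cdot 9 = 9 + 9 = 18$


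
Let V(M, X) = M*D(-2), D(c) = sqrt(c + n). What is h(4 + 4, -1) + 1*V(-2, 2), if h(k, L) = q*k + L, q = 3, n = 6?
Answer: 19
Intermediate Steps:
D(c) = sqrt(6 + c) (D(c) = sqrt(c + 6) = sqrt(6 + c))
V(M, X) = 2*M (V(M, X) = M*sqrt(6 - 2) = M*sqrt(4) = M*2 = 2*M)
h(k, L) = L + 3*k (h(k, L) = 3*k + L = L + 3*k)
h(4 + 4, -1) + 1*V(-2, 2) = (-1 + 3*(4 + 4)) + 1*(2*(-2)) = (-1 + 3*8) + 1*(-4) = (-1 + 24) - 4 = 23 - 4 = 19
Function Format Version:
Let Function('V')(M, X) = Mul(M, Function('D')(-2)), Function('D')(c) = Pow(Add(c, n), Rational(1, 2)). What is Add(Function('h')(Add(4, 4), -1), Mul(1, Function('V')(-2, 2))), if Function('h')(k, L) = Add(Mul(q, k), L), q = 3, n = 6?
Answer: 19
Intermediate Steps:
Function('D')(c) = Pow(Add(6, c), Rational(1, 2)) (Function('D')(c) = Pow(Add(c, 6), Rational(1, 2)) = Pow(Add(6, c), Rational(1, 2)))
Function('V')(M, X) = Mul(2, M) (Function('V')(M, X) = Mul(M, Pow(Add(6, -2), Rational(1, 2))) = Mul(M, Pow(4, Rational(1, 2))) = Mul(M, 2) = Mul(2, M))
Function('h')(k, L) = Add(L, Mul(3, k)) (Function('h')(k, L) = Add(Mul(3, k), L) = Add(L, Mul(3, k)))
Add(Function('h')(Add(4, 4), -1), Mul(1, Function('V')(-2, 2))) = Add(Add(-1, Mul(3, Add(4, 4))), Mul(1, Mul(2, -2))) = Add(Add(-1, Mul(3, 8)), Mul(1, -4)) = Add(Add(-1, 24), -4) = Add(23, -4) = 19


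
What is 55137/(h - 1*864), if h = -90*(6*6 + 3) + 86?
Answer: -55137/4288 ≈ -12.858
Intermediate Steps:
h = -3424 (h = -90*(36 + 3) + 86 = -90*39 + 86 = -3510 + 86 = -3424)
55137/(h - 1*864) = 55137/(-3424 - 1*864) = 55137/(-3424 - 864) = 55137/(-4288) = 55137*(-1/4288) = -55137/4288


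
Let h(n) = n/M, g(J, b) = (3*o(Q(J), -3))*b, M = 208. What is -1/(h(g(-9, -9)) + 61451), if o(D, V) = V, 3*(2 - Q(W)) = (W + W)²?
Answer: -208/12781889 ≈ -1.6273e-5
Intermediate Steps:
Q(W) = 2 - 4*W²/3 (Q(W) = 2 - (W + W)²/3 = 2 - 4*W²/3)
g(J, b) = -9*b (g(J, b) = (3*(-3))*b = -9*b)
h(n) = n/208
-1/(h(g(-9, -9)) + 61451) = -1/((-9*(-9))/208 + 61451) = -1/((1/208)*81 + 61451) = -1/(81/208 + 61451) = -1/12781889/208 = -1*208/12781889 = -208/12781889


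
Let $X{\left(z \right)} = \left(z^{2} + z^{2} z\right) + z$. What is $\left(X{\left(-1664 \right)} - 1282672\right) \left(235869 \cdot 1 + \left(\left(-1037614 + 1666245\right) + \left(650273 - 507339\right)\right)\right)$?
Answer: $-4640199078626656$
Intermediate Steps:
$X{\left(z \right)} = z + z^{2} + z^{3}$ ($X{\left(z \right)} = \left(z^{2} + z^{3}\right) + z = z + z^{2} + z^{3}$)
$\left(X{\left(-1664 \right)} - 1282672\right) \left(235869 \cdot 1 + \left(\left(-1037614 + 1666245\right) + \left(650273 - 507339\right)\right)\right) = \left(- 1664 \left(1 - 1664 + \left(-1664\right)^{2}\right) - 1282672\right) \left(235869 \cdot 1 + \left(\left(-1037614 + 1666245\right) + \left(650273 - 507339\right)\right)\right) = \left(- 1664 \left(1 - 1664 + 2768896\right) - 1282672\right) \left(235869 + \left(628631 + 142934\right)\right) = \left(\left(-1664\right) 2767233 - 1282672\right) \left(235869 + 771565\right) = \left(-4604675712 - 1282672\right) 1007434 = \left(-4605958384\right) 1007434 = -4640199078626656$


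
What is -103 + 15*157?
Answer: 2252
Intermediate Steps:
-103 + 15*157 = -103 + 2355 = 2252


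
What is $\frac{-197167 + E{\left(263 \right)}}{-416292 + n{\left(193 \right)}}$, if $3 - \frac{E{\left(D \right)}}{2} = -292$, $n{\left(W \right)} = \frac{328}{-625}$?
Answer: $\frac{122860625}{260182828} \approx 0.47221$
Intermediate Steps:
$n{\left(W \right)} = - \frac{328}{625}$ ($n{\left(W \right)} = 328 \left(- \frac{1}{625}\right) = - \frac{328}{625}$)
$E{\left(D \right)} = 590$ ($E{\left(D \right)} = 6 - -584 = 6 + 584 = 590$)
$\frac{-197167 + E{\left(263 \right)}}{-416292 + n{\left(193 \right)}} = \frac{-197167 + 590}{-416292 - \frac{328}{625}} = - \frac{196577}{- \frac{260182828}{625}} = \left(-196577\right) \left(- \frac{625}{260182828}\right) = \frac{122860625}{260182828}$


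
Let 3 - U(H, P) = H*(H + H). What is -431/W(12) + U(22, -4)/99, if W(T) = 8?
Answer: -50389/792 ≈ -63.622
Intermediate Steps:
U(H, P) = 3 - 2*H**2 (U(H, P) = 3 - H*(H + H) = 3 - H*2*H = 3 - 2*H**2)
-431/W(12) + U(22, -4)/99 = -431/8 + (3 - 2*22**2)/99 = -431*1/8 + (3 - 2*484)*(1/99) = -431/8 + (3 - 968)*(1/99) = -431/8 - 965*1/99 = -431/8 - 965/99 = -50389/792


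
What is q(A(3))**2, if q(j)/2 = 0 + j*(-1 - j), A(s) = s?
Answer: 576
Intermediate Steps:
q(j) = 2*j*(-1 - j) (q(j) = 2*(0 + j*(-1 - j)) = 2*(j*(-1 - j)) = 2*j*(-1 - j))
q(A(3))**2 = (-2*3*(1 + 3))**2 = (-2*3*4)**2 = (-24)**2 = 576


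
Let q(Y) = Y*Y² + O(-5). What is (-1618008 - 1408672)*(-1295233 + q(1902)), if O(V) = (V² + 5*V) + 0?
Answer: -20821704785501000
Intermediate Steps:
O(V) = V² + 5*V
q(Y) = Y³ (q(Y) = Y*Y² - 5*(5 - 5) = Y³ - 5*0 = Y³ + 0 = Y³)
(-1618008 - 1408672)*(-1295233 + q(1902)) = (-1618008 - 1408672)*(-1295233 + 1902³) = -3026680*(-1295233 + 6880682808) = -3026680*6879387575 = -20821704785501000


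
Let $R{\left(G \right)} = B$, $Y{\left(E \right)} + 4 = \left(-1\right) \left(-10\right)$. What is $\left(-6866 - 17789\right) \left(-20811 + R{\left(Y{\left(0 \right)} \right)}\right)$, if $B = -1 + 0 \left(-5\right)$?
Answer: $513119860$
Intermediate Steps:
$Y{\left(E \right)} = 6$ ($Y{\left(E \right)} = -4 - -10 = -4 + 10 = 6$)
$B = -1$ ($B = -1 + 0 = -1$)
$R{\left(G \right)} = -1$
$\left(-6866 - 17789\right) \left(-20811 + R{\left(Y{\left(0 \right)} \right)}\right) = \left(-6866 - 17789\right) \left(-20811 - 1\right) = \left(-24655\right) \left(-20812\right) = 513119860$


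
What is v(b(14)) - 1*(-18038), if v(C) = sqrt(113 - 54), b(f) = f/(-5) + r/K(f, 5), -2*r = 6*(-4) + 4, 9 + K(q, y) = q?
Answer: 18038 + sqrt(59) ≈ 18046.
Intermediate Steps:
K(q, y) = -9 + q
r = 10 (r = -(6*(-4) + 4)/2 = -(-24 + 4)/2 = -1/2*(-20) = 10)
b(f) = 10/(-9 + f) - f/5 (b(f) = f/(-5) + 10/(-9 + f) = f*(-1/5) + 10/(-9 + f) = -f/5 + 10/(-9 + f) = 10/(-9 + f) - f/5)
v(C) = sqrt(59)
v(b(14)) - 1*(-18038) = sqrt(59) - 1*(-18038) = sqrt(59) + 18038 = 18038 + sqrt(59)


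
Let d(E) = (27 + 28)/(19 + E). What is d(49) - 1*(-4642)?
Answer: 315711/68 ≈ 4642.8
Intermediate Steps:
d(E) = 55/(19 + E)
d(49) - 1*(-4642) = 55/(19 + 49) - 1*(-4642) = 55/68 + 4642 = 315711/68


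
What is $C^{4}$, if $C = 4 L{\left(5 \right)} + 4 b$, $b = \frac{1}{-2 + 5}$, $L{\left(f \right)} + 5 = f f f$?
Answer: $\frac{4347792138496}{81} \approx 5.3676 \cdot 10^{10}$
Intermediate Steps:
$L{\left(f \right)} = -5 + f^{3}$ ($L{\left(f \right)} = -5 + f f f = -5 + f^{2} f = -5 + f^{3}$)
$b = \frac{1}{3} \approx 0.33333$
$C = \frac{1444}{3}$ ($C = 4 \left(-5 + 5^{3}\right) + 4 \cdot \frac{1}{3} = 4 \left(-5 + 125\right) + \frac{4}{3} = 4 \cdot 120 + \frac{4}{3} = 480 + \frac{4}{3} = \frac{1444}{3} \approx 481.33$)
$C^{4} = \left(\frac{1444}{3}\right)^{4} = \frac{4347792138496}{81}$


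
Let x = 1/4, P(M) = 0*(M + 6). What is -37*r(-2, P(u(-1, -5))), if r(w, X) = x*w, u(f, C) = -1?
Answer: 37/2 ≈ 18.500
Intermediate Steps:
P(M) = 0 (P(M) = 0*(6 + M) = 0)
x = ¼ ≈ 0.25000
r(w, X) = w/4
-37*r(-2, P(u(-1, -5))) = -37*(-2)/4 = -37*(-½) = 37/2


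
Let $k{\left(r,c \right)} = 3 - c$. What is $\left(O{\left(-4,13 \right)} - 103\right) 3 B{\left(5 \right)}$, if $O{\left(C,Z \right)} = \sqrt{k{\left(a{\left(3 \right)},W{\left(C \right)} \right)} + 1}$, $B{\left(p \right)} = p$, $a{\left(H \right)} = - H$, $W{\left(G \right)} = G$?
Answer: $-1545 + 30 \sqrt{2} \approx -1502.6$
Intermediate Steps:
$O{\left(C,Z \right)} = \sqrt{4 - C}$ ($O{\left(C,Z \right)} = \sqrt{\left(3 - C\right) + 1} = \sqrt{4 - C}$)
$\left(O{\left(-4,13 \right)} - 103\right) 3 B{\left(5 \right)} = \left(\sqrt{4 - -4} - 103\right) 3 \cdot 5 = \left(\sqrt{4 + 4} - 103\right) 15 = \left(\sqrt{8} - 103\right) 15 = \left(2 \sqrt{2} - 103\right) 15 = \left(-103 + 2 \sqrt{2}\right) 15 = -1545 + 30 \sqrt{2}$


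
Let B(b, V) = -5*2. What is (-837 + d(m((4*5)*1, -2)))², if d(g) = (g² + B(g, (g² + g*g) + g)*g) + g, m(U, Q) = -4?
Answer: 616225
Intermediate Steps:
B(b, V) = -10
d(g) = g² - 9*g (d(g) = (g² - 10*g) + g = g² - 9*g)
(-837 + d(m((4*5)*1, -2)))² = (-837 - 4*(-9 - 4))² = (-837 - 4*(-13))² = (-837 + 52)² = (-785)² = 616225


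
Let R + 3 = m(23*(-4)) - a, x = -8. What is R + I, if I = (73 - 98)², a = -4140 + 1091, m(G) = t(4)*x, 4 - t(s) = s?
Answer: 3671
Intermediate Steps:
t(s) = 4 - s
m(G) = 0 (m(G) = (4 - 1*4)*(-8) = (4 - 4)*(-8) = 0*(-8) = 0)
a = -3049
I = 625 (I = (-25)² = 625)
R = 3046 (R = -3 + (0 - 1*(-3049)) = -3 + (0 + 3049) = -3 + 3049 = 3046)
R + I = 3046 + 625 = 3671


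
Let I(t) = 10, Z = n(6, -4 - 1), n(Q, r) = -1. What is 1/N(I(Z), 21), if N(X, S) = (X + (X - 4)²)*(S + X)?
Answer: 1/1426 ≈ 0.00070126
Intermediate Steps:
Z = -1
N(X, S) = (S + X)*(X + (-4 + X)²) (N(X, S) = (X + (-4 + X)²)*(S + X) = (S + X)*(X + (-4 + X)²))
1/N(I(Z), 21) = 1/(10² + 21*10 + 21*(-4 + 10)² + 10*(-4 + 10)²) = 1/(100 + 210 + 21*6² + 10*6²) = 1/(100 + 210 + 21*36 + 10*36) = 1/(100 + 210 + 756 + 360) = 1/1426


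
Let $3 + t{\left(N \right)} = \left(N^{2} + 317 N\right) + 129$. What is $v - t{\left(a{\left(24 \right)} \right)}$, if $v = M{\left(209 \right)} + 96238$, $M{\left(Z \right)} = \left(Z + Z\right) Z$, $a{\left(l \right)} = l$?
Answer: $175290$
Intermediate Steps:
$t{\left(N \right)} = 126 + N^{2} + 317 N$ ($t{\left(N \right)} = -3 + \left(\left(N^{2} + 317 N\right) + 129\right) = -3 + \left(129 + N^{2} + 317 N\right) = 126 + N^{2} + 317 N$)
$M{\left(Z \right)} = 2 Z^{2}$ ($M{\left(Z \right)} = 2 Z Z = 2 Z^{2}$)
$v = 183600$ ($v = 2 \cdot 209^{2} + 96238 = 2 \cdot 43681 + 96238 = 87362 + 96238 = 183600$)
$v - t{\left(a{\left(24 \right)} \right)} = 183600 - \left(126 + 24^{2} + 317 \cdot 24\right) = 183600 - \left(126 + 576 + 7608\right) = 183600 - 8310 = 175290$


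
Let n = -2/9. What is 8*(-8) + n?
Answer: -578/9 ≈ -64.222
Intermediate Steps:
n = -2/9 (n = -2*⅑ = -2/9 ≈ -0.22222)
8*(-8) + n = 8*(-8) - 2/9 = -64 - 2/9 = -578/9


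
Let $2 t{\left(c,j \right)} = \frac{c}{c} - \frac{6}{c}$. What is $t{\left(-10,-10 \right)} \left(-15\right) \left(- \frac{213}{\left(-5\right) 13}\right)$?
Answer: $- \frac{2556}{65} \approx -39.323$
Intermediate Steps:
$t{\left(c,j \right)} = \frac{1}{2} - \frac{3}{c}$ ($t{\left(c,j \right)} = \frac{\frac{c}{c} - \frac{6}{c}}{2} = \frac{1 - \frac{6}{c}}{2} = \frac{1}{2} - \frac{3}{c}$)
$t{\left(-10,-10 \right)} \left(-15\right) \left(- \frac{213}{\left(-5\right) 13}\right) = \frac{-6 - 10}{2 \left(-10\right)} \left(-15\right) \left(- \frac{213}{\left(-5\right) 13}\right) = \frac{1}{2} \left(- \frac{1}{10}\right) \left(-16\right) \left(-15\right) \left(- \frac{213}{-65}\right) = \frac{4}{5} \left(-15\right) \left(\left(-213\right) \left(- \frac{1}{65}\right)\right) = \left(-12\right) \frac{213}{65} = - \frac{2556}{65}$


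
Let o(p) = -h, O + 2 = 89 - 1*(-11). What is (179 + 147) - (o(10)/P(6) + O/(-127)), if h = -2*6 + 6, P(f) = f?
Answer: 41373/127 ≈ 325.77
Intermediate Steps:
O = 98 (O = -2 + (89 - 1*(-11)) = -2 + (89 + 11) = -2 + 100 = 98)
h = -6 (h = -12 + 6 = -6)
o(p) = 6 (o(p) = -1*(-6) = 6)
(179 + 147) - (o(10)/P(6) + O/(-127)) = (179 + 147) - (6/6 + 98/(-127)) = 326 - (6*(1/6) + 98*(-1/127)) = 326 - (1 - 98/127) = 326 - 1*29/127 = 326 - 29/127 = 41373/127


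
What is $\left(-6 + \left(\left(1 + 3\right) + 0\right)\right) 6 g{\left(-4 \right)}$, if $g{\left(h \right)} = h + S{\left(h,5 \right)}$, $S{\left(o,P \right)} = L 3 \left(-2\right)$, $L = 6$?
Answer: $480$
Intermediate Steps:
$S{\left(o,P \right)} = -36$ ($S{\left(o,P \right)} = 6 \cdot 3 \left(-2\right) = 18 \left(-2\right) = -36$)
$g{\left(h \right)} = -36 + h$ ($g{\left(h \right)} = h - 36 = -36 + h$)
$\left(-6 + \left(\left(1 + 3\right) + 0\right)\right) 6 g{\left(-4 \right)} = \left(-6 + \left(\left(1 + 3\right) + 0\right)\right) 6 \left(-36 - 4\right) = \left(-6 + \left(4 + 0\right)\right) 6 \left(-40\right) = \left(-6 + 4\right) 6 \left(-40\right) = \left(-2\right) 6 \left(-40\right) = \left(-12\right) \left(-40\right) = 480$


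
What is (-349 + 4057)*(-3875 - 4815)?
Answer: -32222520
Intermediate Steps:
(-349 + 4057)*(-3875 - 4815) = 3708*(-8690) = -32222520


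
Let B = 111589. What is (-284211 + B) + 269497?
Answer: 96875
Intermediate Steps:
(-284211 + B) + 269497 = (-284211 + 111589) + 269497 = -172622 + 269497 = 96875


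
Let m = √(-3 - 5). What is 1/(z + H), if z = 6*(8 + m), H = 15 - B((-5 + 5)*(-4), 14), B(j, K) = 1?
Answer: 31/2066 - 3*I*√2/1033 ≈ 0.015005 - 0.0041071*I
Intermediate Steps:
m = 2*I*√2 (m = √(-8) = 2*I*√2 ≈ 2.8284*I)
H = 14 (H = 15 - 1*1 = 15 - 1 = 14)
z = 48 + 12*I*√2 (z = 6*(8 + 2*I*√2) = 48 + 12*I*√2 ≈ 48.0 + 16.971*I)
1/(z + H) = 1/((48 + 12*I*√2) + 14) = 1/(62 + 12*I*√2)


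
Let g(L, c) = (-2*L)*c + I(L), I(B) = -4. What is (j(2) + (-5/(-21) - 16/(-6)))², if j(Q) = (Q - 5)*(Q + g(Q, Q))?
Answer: 477481/441 ≈ 1082.7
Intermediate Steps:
g(L, c) = -4 - 2*L*c (g(L, c) = (-2*L)*c - 4 = -2*L*c - 4 = -4 - 2*L*c)
j(Q) = (-5 + Q)*(-4 + Q - 2*Q²) (j(Q) = (Q - 5)*(Q + (-4 - 2*Q*Q)) = (-5 + Q)*(Q + (-4 - 2*Q²)) = (-5 + Q)*(-4 + Q - 2*Q²))
(j(2) + (-5/(-21) - 16/(-6)))² = ((20 - 9*2 - 2*2³ + 11*2²) + (-5/(-21) - 16/(-6)))² = ((20 - 18 - 2*8 + 11*4) + (-5*(-1/21) - 16*(-⅙)))² = ((20 - 18 - 16 + 44) + (5/21 + 8/3))² = (30 + 61/21)² = (691/21)² = 477481/441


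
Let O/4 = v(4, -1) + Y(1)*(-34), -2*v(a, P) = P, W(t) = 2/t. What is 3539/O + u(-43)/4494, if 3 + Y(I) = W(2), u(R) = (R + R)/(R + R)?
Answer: 3976135/307839 ≈ 12.916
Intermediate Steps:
u(R) = 1 (u(R) = (2*R)/((2*R)) = (2*R)*(1/(2*R)) = 1)
Y(I) = -2 (Y(I) = -3 + 2/2 = -3 + 2*(½) = -3 + 1 = -2)
v(a, P) = -P/2
O = 274 (O = 4*(-½*(-1) - 2*(-34)) = 4*(½ + 68) = 4*(137/2) = 274)
3539/O + u(-43)/4494 = 3539/274 + 1/4494 = 3976135/307839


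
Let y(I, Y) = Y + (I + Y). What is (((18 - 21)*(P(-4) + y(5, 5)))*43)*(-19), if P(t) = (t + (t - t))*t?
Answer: 75981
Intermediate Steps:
P(t) = t² (P(t) = (t + 0)*t = t*t = t²)
y(I, Y) = I + 2*Y
(((18 - 21)*(P(-4) + y(5, 5)))*43)*(-19) = (((18 - 21)*((-4)² + (5 + 2*5)))*43)*(-19) = (-3*(16 + (5 + 10))*43)*(-19) = (-3*(16 + 15)*43)*(-19) = (-3*31*43)*(-19) = -93*43*(-19) = -3999*(-19) = 75981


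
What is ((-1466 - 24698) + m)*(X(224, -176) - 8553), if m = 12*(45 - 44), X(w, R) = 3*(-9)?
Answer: 224384160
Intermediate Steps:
X(w, R) = -27
m = 12 (m = 12*1 = 12)
((-1466 - 24698) + m)*(X(224, -176) - 8553) = ((-1466 - 24698) + 12)*(-27 - 8553) = (-26164 + 12)*(-8580) = -26152*(-8580) = 224384160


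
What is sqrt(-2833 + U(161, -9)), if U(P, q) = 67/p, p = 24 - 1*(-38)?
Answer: I*sqrt(10885898)/62 ≈ 53.216*I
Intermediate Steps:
p = 62 (p = 24 + 38 = 62)
U(P, q) = 67/62
sqrt(-2833 + U(161, -9)) = sqrt(-2833 + 67/62) = sqrt(-175579/62) = I*sqrt(10885898)/62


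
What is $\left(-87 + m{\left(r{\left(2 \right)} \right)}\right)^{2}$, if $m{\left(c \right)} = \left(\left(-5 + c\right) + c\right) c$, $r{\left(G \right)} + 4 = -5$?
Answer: $14400$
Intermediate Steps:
$r{\left(G \right)} = -9$ ($r{\left(G \right)} = -4 - 5 = -9$)
$m{\left(c \right)} = c \left(-5 + 2 c\right)$ ($m{\left(c \right)} = \left(-5 + 2 c\right) c = c \left(-5 + 2 c\right)$)
$\left(-87 + m{\left(r{\left(2 \right)} \right)}\right)^{2} = \left(-87 - 9 \left(-5 + 2 \left(-9\right)\right)\right)^{2} = \left(-87 - 9 \left(-5 - 18\right)\right)^{2} = \left(-87 - -207\right)^{2} = \left(-87 + 207\right)^{2} = 120^{2} = 14400$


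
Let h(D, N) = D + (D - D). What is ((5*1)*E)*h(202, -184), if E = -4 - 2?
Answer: -6060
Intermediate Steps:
E = -6
h(D, N) = D (h(D, N) = D + 0 = D)
((5*1)*E)*h(202, -184) = ((5*1)*(-6))*202 = (5*(-6))*202 = -30*202 = -6060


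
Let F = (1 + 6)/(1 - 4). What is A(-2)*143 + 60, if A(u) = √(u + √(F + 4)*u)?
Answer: 60 + 143*√(-18 - 6*√15)/3 ≈ 60.0 + 306.1*I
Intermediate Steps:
F = -7/3 (F = 7/(-3) = 7*(-⅓) = -7/3 ≈ -2.3333)
A(u) = √(u + u*√15/3) (A(u) = √(u + √(-7/3 + 4)*u) = √(u + √(5/3)*u) = √(u + (√15/3)*u) = √(u + u*√15/3))
A(-2)*143 + 60 = (√3*√(-2)*√(3 + √15)/3)*143 + 60 = (√3*(I*√2)*√(3 + √15)/3)*143 + 60 = (I*√6*√(3 + √15)/3)*143 + 60 = 143*I*√6*√(3 + √15)/3 + 60 = 60 + 143*I*√6*√(3 + √15)/3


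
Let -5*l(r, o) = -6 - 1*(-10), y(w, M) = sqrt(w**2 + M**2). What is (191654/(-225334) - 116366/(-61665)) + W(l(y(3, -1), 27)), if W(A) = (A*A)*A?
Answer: 91106489071/173690263875 ≈ 0.52453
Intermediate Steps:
y(w, M) = sqrt(M**2 + w**2)
l(r, o) = -4/5 (l(r, o) = -(-6 - 1*(-10))/5 = -(-6 + 10)/5 = -1/5*4 = -4/5)
W(A) = A**3 (W(A) = A**2*A = A**3)
(191654/(-225334) - 116366/(-61665)) + W(l(y(3, -1), 27)) = (191654/(-225334) - 116366/(-61665)) + (-4/5)**3 = (191654*(-1/225334) - 116366*(-1/61665)) - 64/125 = (-95827/112667 + 116366/61665) - 64/125 = 7201436167/6947610555 - 64/125 = 91106489071/173690263875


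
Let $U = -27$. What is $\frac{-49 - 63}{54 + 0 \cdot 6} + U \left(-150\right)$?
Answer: $\frac{109294}{27} \approx 4047.9$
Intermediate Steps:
$\frac{-49 - 63}{54 + 0 \cdot 6} + U \left(-150\right) = \frac{-49 - 63}{54 + 0 \cdot 6} - -4050 = - \frac{112}{54 + 0} + 4050 = - \frac{112}{54} + 4050 = \left(-112\right) \frac{1}{54} + 4050 = - \frac{56}{27} + 4050 = \frac{109294}{27}$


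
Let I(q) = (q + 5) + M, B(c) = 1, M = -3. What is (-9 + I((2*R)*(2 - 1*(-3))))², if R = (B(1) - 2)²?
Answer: 9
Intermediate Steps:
R = 1 (R = (1 - 2)² = (-1)² = 1)
I(q) = 2 + q (I(q) = (q + 5) - 3 = (5 + q) - 3 = 2 + q)
(-9 + I((2*R)*(2 - 1*(-3))))² = (-9 + (2 + (2*1)*(2 - 1*(-3))))² = (-9 + (2 + 2*(2 + 3)))² = (-9 + (2 + 2*5))² = (-9 + (2 + 10))² = (-9 + 12)² = 3² = 9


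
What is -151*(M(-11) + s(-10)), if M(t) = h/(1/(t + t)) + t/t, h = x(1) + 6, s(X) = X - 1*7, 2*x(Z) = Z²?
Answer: 24009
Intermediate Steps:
x(Z) = Z²/2
s(X) = -7 + X (s(X) = X - 7 = -7 + X)
h = 13/2 (h = (½)*1² + 6 = (½)*1 + 6 = ½ + 6 = 13/2 ≈ 6.5000)
M(t) = 1 + 13*t (M(t) = 13/(2*(1/(t + t))) + t/t = 13/(2*(1/(2*t))) + 1 = 13/(2*((1/(2*t)))) + 1 = 13*(2*t)/2 + 1 = 13*t + 1 = 1 + 13*t)
-151*(M(-11) + s(-10)) = -151*((1 + 13*(-11)) + (-7 - 10)) = -151*((1 - 143) - 17) = -151*(-142 - 17) = -151*(-159) = 24009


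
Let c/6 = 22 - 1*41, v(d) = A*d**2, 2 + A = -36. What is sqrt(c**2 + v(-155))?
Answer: I*sqrt(899954) ≈ 948.66*I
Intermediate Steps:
A = -38 (A = -2 - 36 = -38)
v(d) = -38*d**2
c = -114 (c = 6*(22 - 1*41) = 6*(22 - 41) = 6*(-19) = -114)
sqrt(c**2 + v(-155)) = sqrt((-114)**2 - 38*(-155)**2) = sqrt(12996 - 38*24025) = sqrt(12996 - 912950) = sqrt(-899954) = I*sqrt(899954)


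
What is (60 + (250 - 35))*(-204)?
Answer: -56100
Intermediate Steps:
(60 + (250 - 35))*(-204) = (60 + 215)*(-204) = 275*(-204) = -56100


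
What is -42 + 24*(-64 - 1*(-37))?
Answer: -690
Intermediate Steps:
-42 + 24*(-64 - 1*(-37)) = -42 + 24*(-64 + 37) = -42 + 24*(-27) = -42 - 648 = -690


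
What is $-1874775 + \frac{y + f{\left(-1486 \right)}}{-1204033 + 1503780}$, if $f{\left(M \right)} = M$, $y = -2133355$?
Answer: $- \frac{561960316766}{299747} \approx -1.8748 \cdot 10^{6}$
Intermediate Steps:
$-1874775 + \frac{y + f{\left(-1486 \right)}}{-1204033 + 1503780} = -1874775 + \frac{-2133355 - 1486}{-1204033 + 1503780} = -1874775 - \frac{2134841}{299747} = - \frac{561960316766}{299747}$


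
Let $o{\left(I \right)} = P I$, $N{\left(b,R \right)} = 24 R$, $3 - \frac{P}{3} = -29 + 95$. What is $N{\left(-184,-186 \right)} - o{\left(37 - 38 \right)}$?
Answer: $-4653$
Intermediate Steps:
$P = -189$ ($P = 9 - 3 \left(-29 + 95\right) = 9 - 198 = -189$)
$o{\left(I \right)} = - 189 I$
$N{\left(-184,-186 \right)} - o{\left(37 - 38 \right)} = 24 \left(-186\right) - - 189 \left(37 - 38\right) = -4464 - - 189 \left(37 - 38\right) = -4464 - \left(-189\right) \left(-1\right) = -4464 - 189 = -4653$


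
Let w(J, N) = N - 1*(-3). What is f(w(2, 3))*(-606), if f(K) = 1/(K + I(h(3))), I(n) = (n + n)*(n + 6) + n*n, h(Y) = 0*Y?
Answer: -101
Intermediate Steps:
w(J, N) = 3 + N (w(J, N) = N + 3 = 3 + N)
h(Y) = 0
I(n) = n**2 + 2*n*(6 + n) (I(n) = (2*n)*(6 + n) + n**2 = 2*n*(6 + n) + n**2 = n**2 + 2*n*(6 + n))
f(K) = 1/K (f(K) = 1/(K + 3*0*(4 + 0)) = 1/(K + 3*0*4) = 1/(K + 0) = 1/K)
f(w(2, 3))*(-606) = -606/(3 + 3) = -606/6 = (1/6)*(-606) = -101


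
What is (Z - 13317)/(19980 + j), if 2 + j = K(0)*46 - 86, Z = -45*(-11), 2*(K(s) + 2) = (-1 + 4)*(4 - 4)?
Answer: -2137/3300 ≈ -0.64758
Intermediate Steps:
K(s) = -2 (K(s) = -2 + ((-1 + 4)*(4 - 4))/2 = -2 + (3*0)/2 = -2 + (½)*0 = -2 + 0 = -2)
Z = 495
j = -180 (j = -2 + (-2*46 - 86) = -2 + (-92 - 86) = -2 - 178 = -180)
(Z - 13317)/(19980 + j) = (495 - 13317)/(19980 - 180) = -12822/19800 = -12822*1/19800 = -2137/3300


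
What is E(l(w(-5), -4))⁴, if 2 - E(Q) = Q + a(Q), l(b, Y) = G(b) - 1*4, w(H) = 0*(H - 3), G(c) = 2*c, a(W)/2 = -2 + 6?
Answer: 16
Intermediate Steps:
a(W) = 8 (a(W) = 2*(-2 + 6) = 2*4 = 8)
w(H) = 0 (w(H) = 0*(-3 + H) = 0)
l(b, Y) = -4 + 2*b (l(b, Y) = 2*b - 1*4 = 2*b - 4 = -4 + 2*b)
E(Q) = -6 - Q (E(Q) = 2 - (Q + 8) = 2 - (8 + Q) = 2 + (-8 - Q) = -6 - Q)
E(l(w(-5), -4))⁴ = (-6 - (-4 + 2*0))⁴ = (-6 - (-4 + 0))⁴ = (-6 - 1*(-4))⁴ = (-6 + 4)⁴ = (-2)⁴ = 16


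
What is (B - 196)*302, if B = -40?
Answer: -71272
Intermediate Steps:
(B - 196)*302 = (-40 - 196)*302 = -236*302 = -71272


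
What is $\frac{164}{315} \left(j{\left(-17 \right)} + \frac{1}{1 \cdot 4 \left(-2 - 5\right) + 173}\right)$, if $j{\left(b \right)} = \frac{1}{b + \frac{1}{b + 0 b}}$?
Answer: $- \frac{82}{3045} \approx -0.026929$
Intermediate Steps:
$j{\left(b \right)} = \frac{1}{b + \frac{1}{b}}$ ($j{\left(b \right)} = \frac{1}{b + \frac{1}{b + 0}} = \frac{1}{b + \frac{1}{b}}$)
$\frac{164}{315} \left(j{\left(-17 \right)} + \frac{1}{1 \cdot 4 \left(-2 - 5\right) + 173}\right) = \frac{164}{315} \left(- \frac{17}{1 + \left(-17\right)^{2}} + \frac{1}{1 \cdot 4 \left(-2 - 5\right) + 173}\right) = 164 \cdot \frac{1}{315} \left(- \frac{17}{1 + 289} + \frac{1}{1 \cdot 4 \left(-7\right) + 173}\right) = \frac{164 \left(- \frac{17}{290} + \frac{1}{1 \left(-28\right) + 173}\right)}{315} = \frac{164 \left(\left(-17\right) \frac{1}{290} + \frac{1}{-28 + 173}\right)}{315} = \frac{164 \left(- \frac{17}{290} + \frac{1}{145}\right)}{315} = \frac{164}{315} \left(- \frac{3}{58}\right) = - \frac{82}{3045}$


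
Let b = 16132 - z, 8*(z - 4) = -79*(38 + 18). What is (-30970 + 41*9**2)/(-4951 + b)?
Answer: -27649/11730 ≈ -2.3571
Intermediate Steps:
z = -549 (z = 4 + (-79*(38 + 18))/8 = 4 + (-79*56)/8 = 4 + (1/8)*(-4424) = 4 - 553 = -549)
b = 16681 (b = 16132 - 1*(-549) = 16132 + 549 = 16681)
(-30970 + 41*9**2)/(-4951 + b) = (-30970 + 41*9**2)/(-4951 + 16681) = (-30970 + 41*81)/11730 = (-30970 + 3321)*(1/11730) = -27649*1/11730 = -27649/11730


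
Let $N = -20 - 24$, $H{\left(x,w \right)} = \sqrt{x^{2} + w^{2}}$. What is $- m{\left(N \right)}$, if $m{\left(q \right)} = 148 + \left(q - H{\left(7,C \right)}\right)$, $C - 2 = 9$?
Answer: $-104 + \sqrt{170} \approx -90.962$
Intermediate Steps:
$C = 11$ ($C = 2 + 9 = 11$)
$H{\left(x,w \right)} = \sqrt{w^{2} + x^{2}}$
$N = -44$ ($N = -20 - 24 = -44$)
$m{\left(q \right)} = 148 + q - \sqrt{170}$ ($m{\left(q \right)} = 148 + \left(q - \sqrt{11^{2} + 7^{2}}\right) = 148 + \left(q - \sqrt{121 + 49}\right) = 148 + \left(q - \sqrt{170}\right) = 148 + q - \sqrt{170}$)
$- m{\left(N \right)} = - (148 - 44 - \sqrt{170}) = - (104 - \sqrt{170}) = -104 + \sqrt{170}$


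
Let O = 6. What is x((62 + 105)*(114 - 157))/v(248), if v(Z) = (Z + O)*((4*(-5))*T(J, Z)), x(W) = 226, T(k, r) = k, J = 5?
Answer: -113/12700 ≈ -0.0088976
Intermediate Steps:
v(Z) = -600 - 100*Z (v(Z) = (Z + 6)*((4*(-5))*5) = (6 + Z)*(-20*5) = (6 + Z)*(-100) = -600 - 100*Z)
x((62 + 105)*(114 - 157))/v(248) = 226/(-600 - 100*248) = 226/(-600 - 24800) = 226/(-25400) = 226*(-1/25400) = -113/12700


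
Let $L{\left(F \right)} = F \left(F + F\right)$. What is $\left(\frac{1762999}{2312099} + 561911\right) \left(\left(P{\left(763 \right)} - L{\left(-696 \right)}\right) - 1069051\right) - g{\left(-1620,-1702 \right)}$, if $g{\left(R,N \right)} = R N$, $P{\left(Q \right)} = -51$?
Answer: $- \frac{2647681310195794352}{2312099} \approx -1.1451 \cdot 10^{12}$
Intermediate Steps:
$g{\left(R,N \right)} = N R$
$L{\left(F \right)} = 2 F^{2}$ ($L{\left(F \right)} = F 2 F = 2 F^{2}$)
$\left(\frac{1762999}{2312099} + 561911\right) \left(\left(P{\left(763 \right)} - L{\left(-696 \right)}\right) - 1069051\right) - g{\left(-1620,-1702 \right)} = \left(\frac{1762999}{2312099} + 561911\right) \left(\left(-51 - 2 \left(-696\right)^{2}\right) - 1069051\right) - \left(-1702\right) \left(-1620\right) = \left(1762999 \cdot \frac{1}{2312099} + 561911\right) \left(\left(-51 - 2 \cdot 484416\right) - 1069051\right) - 2757240 = \left(\frac{1762999}{2312099} + 561911\right) \left(\left(-51 - 968832\right) - 1069051\right) - 2757240 = \frac{1299195624188 \left(\left(-51 - 968832\right) - 1069051\right)}{2312099} - 2757240 = \frac{1299195624188 \left(-968883 - 1069051\right)}{2312099} - 2757240 = \frac{1299195624188}{2312099} \left(-2037934\right) - 2757240 = - \frac{2647674935183947592}{2312099} - 2757240 = - \frac{2647681310195794352}{2312099}$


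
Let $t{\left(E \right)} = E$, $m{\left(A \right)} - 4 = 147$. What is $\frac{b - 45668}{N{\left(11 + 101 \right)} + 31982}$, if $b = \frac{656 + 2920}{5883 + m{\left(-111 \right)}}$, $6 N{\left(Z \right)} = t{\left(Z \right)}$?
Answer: $- \frac{206667852}{144819017} \approx -1.4271$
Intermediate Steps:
$m{\left(A \right)} = 151$ ($m{\left(A \right)} = 4 + 147 = 151$)
$N{\left(Z \right)} = \frac{Z}{6}$
$b = \frac{1788}{3017}$ ($b = \frac{656 + 2920}{5883 + 151} = \frac{3576}{6034} = 3576 \cdot \frac{1}{6034} = \frac{1788}{3017} \approx 0.59264$)
$\frac{b - 45668}{N{\left(11 + 101 \right)} + 31982} = \frac{\frac{1788}{3017} - 45668}{\frac{11 + 101}{6} + 31982} = - \frac{137778568}{3017 \left(\frac{1}{6} \cdot 112 + 31982\right)} = - \frac{137778568}{3017 \left(\frac{56}{3} + 31982\right)} = - \frac{137778568}{3017 \cdot \frac{96002}{3}} = \left(- \frac{137778568}{3017}\right) \frac{3}{96002} = - \frac{206667852}{144819017}$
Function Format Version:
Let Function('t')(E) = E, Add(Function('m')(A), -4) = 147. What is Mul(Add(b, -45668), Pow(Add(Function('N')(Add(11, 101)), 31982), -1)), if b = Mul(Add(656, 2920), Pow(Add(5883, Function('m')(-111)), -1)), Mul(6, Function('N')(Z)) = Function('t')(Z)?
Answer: Rational(-206667852, 144819017) ≈ -1.4271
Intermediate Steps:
Function('m')(A) = 151 (Function('m')(A) = Add(4, 147) = 151)
Function('N')(Z) = Mul(Rational(1, 6), Z)
b = Rational(1788, 3017) (b = Mul(Add(656, 2920), Pow(Add(5883, 151), -1)) = Mul(3576, Pow(6034, -1)) = Mul(3576, Rational(1, 6034)) = Rational(1788, 3017) ≈ 0.59264)
Mul(Add(b, -45668), Pow(Add(Function('N')(Add(11, 101)), 31982), -1)) = Mul(Add(Rational(1788, 3017), -45668), Pow(Add(Mul(Rational(1, 6), Add(11, 101)), 31982), -1)) = Mul(Rational(-137778568, 3017), Pow(Add(Mul(Rational(1, 6), 112), 31982), -1)) = Mul(Rational(-137778568, 3017), Pow(Add(Rational(56, 3), 31982), -1)) = Mul(Rational(-137778568, 3017), Pow(Rational(96002, 3), -1)) = Mul(Rational(-137778568, 3017), Rational(3, 96002)) = Rational(-206667852, 144819017)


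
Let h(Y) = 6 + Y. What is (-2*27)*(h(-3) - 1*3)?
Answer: 0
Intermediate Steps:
(-2*27)*(h(-3) - 1*3) = (-2*27)*((6 - 3) - 1*3) = -54*(3 - 3) = -54*0 = 0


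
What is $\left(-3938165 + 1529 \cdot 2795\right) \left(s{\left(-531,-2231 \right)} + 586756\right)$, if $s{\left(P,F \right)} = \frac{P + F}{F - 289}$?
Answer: $\frac{24795850267199}{126} \approx 1.9679 \cdot 10^{11}$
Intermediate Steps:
$s{\left(P,F \right)} = \frac{F + P}{-289 + F}$
$\left(-3938165 + 1529 \cdot 2795\right) \left(s{\left(-531,-2231 \right)} + 586756\right) = \left(-3938165 + 1529 \cdot 2795\right) \left(\frac{-2231 - 531}{-289 - 2231} + 586756\right) = \left(-3938165 + 4273555\right) \left(\frac{1}{-2520} \left(-2762\right) + 586756\right) = 335390 \left(\left(- \frac{1}{2520}\right) \left(-2762\right) + 586756\right) = 335390 \left(\frac{1381}{1260} + 586756\right) = 335390 \cdot \frac{739313941}{1260} = \frac{24795850267199}{126}$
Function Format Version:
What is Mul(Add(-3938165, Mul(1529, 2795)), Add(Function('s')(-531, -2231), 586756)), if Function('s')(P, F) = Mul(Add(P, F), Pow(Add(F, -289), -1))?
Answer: Rational(24795850267199, 126) ≈ 1.9679e+11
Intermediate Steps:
Function('s')(P, F) = Mul(Pow(Add(-289, F), -1), Add(F, P)) (Function('s')(P, F) = Mul(Add(F, P), Pow(Add(-289, F), -1)) = Mul(Pow(Add(-289, F), -1), Add(F, P)))
Mul(Add(-3938165, Mul(1529, 2795)), Add(Function('s')(-531, -2231), 586756)) = Mul(Add(-3938165, Mul(1529, 2795)), Add(Mul(Pow(Add(-289, -2231), -1), Add(-2231, -531)), 586756)) = Mul(Add(-3938165, 4273555), Add(Mul(Pow(-2520, -1), -2762), 586756)) = Mul(335390, Add(Mul(Rational(-1, 2520), -2762), 586756)) = Mul(335390, Add(Rational(1381, 1260), 586756)) = Mul(335390, Rational(739313941, 1260)) = Rational(24795850267199, 126)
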